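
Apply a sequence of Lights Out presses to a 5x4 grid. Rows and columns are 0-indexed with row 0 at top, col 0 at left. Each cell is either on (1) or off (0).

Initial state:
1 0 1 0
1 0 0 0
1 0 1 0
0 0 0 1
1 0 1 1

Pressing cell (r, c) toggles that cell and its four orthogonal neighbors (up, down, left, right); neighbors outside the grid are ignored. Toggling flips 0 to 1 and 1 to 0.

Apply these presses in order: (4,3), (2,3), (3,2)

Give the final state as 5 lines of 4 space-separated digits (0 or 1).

After press 1 at (4,3):
1 0 1 0
1 0 0 0
1 0 1 0
0 0 0 0
1 0 0 0

After press 2 at (2,3):
1 0 1 0
1 0 0 1
1 0 0 1
0 0 0 1
1 0 0 0

After press 3 at (3,2):
1 0 1 0
1 0 0 1
1 0 1 1
0 1 1 0
1 0 1 0

Answer: 1 0 1 0
1 0 0 1
1 0 1 1
0 1 1 0
1 0 1 0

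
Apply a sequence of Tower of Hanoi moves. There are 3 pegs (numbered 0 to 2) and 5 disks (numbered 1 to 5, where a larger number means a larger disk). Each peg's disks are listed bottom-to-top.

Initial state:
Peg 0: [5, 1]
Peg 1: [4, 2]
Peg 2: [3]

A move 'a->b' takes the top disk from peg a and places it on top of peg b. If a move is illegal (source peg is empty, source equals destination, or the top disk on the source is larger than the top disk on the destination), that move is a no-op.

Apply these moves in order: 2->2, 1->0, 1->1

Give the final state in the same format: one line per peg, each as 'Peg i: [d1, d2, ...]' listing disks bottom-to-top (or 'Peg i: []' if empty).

After move 1 (2->2):
Peg 0: [5, 1]
Peg 1: [4, 2]
Peg 2: [3]

After move 2 (1->0):
Peg 0: [5, 1]
Peg 1: [4, 2]
Peg 2: [3]

After move 3 (1->1):
Peg 0: [5, 1]
Peg 1: [4, 2]
Peg 2: [3]

Answer: Peg 0: [5, 1]
Peg 1: [4, 2]
Peg 2: [3]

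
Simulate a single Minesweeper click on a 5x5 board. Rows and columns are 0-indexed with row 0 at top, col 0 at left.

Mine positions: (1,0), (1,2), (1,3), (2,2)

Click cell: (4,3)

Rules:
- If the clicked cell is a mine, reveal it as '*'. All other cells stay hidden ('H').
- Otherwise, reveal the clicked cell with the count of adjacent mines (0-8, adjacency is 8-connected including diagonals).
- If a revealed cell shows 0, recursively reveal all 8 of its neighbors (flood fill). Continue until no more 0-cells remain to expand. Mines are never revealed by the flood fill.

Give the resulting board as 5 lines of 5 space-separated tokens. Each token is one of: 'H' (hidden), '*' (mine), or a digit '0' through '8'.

H H H H H
H H H H H
1 3 H 3 1
0 1 1 1 0
0 0 0 0 0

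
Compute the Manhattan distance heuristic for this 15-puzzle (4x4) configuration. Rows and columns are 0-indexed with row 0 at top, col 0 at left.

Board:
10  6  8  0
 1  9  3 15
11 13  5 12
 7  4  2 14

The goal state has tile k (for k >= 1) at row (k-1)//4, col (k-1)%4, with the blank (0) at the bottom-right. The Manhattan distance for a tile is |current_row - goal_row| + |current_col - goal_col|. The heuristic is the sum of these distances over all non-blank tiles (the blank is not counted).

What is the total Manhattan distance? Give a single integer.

Answer: 35

Derivation:
Tile 10: (0,0)->(2,1) = 3
Tile 6: (0,1)->(1,1) = 1
Tile 8: (0,2)->(1,3) = 2
Tile 1: (1,0)->(0,0) = 1
Tile 9: (1,1)->(2,0) = 2
Tile 3: (1,2)->(0,2) = 1
Tile 15: (1,3)->(3,2) = 3
Tile 11: (2,0)->(2,2) = 2
Tile 13: (2,1)->(3,0) = 2
Tile 5: (2,2)->(1,0) = 3
Tile 12: (2,3)->(2,3) = 0
Tile 7: (3,0)->(1,2) = 4
Tile 4: (3,1)->(0,3) = 5
Tile 2: (3,2)->(0,1) = 4
Tile 14: (3,3)->(3,1) = 2
Sum: 3 + 1 + 2 + 1 + 2 + 1 + 3 + 2 + 2 + 3 + 0 + 4 + 5 + 4 + 2 = 35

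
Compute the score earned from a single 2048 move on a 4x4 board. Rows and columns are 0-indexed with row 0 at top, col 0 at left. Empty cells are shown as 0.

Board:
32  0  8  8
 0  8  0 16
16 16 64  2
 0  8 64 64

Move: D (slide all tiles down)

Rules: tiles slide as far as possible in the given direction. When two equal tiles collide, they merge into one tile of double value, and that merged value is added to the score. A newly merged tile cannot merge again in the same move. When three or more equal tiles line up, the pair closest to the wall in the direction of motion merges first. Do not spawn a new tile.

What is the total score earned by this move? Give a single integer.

Answer: 128

Derivation:
Slide down:
col 0: [32, 0, 16, 0] -> [0, 0, 32, 16]  score +0 (running 0)
col 1: [0, 8, 16, 8] -> [0, 8, 16, 8]  score +0 (running 0)
col 2: [8, 0, 64, 64] -> [0, 0, 8, 128]  score +128 (running 128)
col 3: [8, 16, 2, 64] -> [8, 16, 2, 64]  score +0 (running 128)
Board after move:
  0   0   0   8
  0   8   0  16
 32  16   8   2
 16   8 128  64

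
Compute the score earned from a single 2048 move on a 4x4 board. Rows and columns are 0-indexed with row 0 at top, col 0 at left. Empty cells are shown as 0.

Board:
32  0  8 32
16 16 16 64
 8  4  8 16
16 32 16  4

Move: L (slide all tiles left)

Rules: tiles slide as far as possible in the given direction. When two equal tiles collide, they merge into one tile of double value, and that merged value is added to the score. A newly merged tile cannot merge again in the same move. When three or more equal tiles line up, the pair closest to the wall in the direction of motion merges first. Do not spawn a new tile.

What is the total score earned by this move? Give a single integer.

Answer: 32

Derivation:
Slide left:
row 0: [32, 0, 8, 32] -> [32, 8, 32, 0]  score +0 (running 0)
row 1: [16, 16, 16, 64] -> [32, 16, 64, 0]  score +32 (running 32)
row 2: [8, 4, 8, 16] -> [8, 4, 8, 16]  score +0 (running 32)
row 3: [16, 32, 16, 4] -> [16, 32, 16, 4]  score +0 (running 32)
Board after move:
32  8 32  0
32 16 64  0
 8  4  8 16
16 32 16  4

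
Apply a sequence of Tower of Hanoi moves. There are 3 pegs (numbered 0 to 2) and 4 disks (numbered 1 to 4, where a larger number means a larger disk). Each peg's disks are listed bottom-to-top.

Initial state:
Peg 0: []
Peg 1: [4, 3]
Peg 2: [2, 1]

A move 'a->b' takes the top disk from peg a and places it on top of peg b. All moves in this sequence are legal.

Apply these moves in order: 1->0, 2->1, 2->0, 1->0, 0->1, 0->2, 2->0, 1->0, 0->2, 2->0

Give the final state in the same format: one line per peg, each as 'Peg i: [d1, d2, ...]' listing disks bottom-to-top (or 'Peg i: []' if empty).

Answer: Peg 0: [3, 2, 1]
Peg 1: [4]
Peg 2: []

Derivation:
After move 1 (1->0):
Peg 0: [3]
Peg 1: [4]
Peg 2: [2, 1]

After move 2 (2->1):
Peg 0: [3]
Peg 1: [4, 1]
Peg 2: [2]

After move 3 (2->0):
Peg 0: [3, 2]
Peg 1: [4, 1]
Peg 2: []

After move 4 (1->0):
Peg 0: [3, 2, 1]
Peg 1: [4]
Peg 2: []

After move 5 (0->1):
Peg 0: [3, 2]
Peg 1: [4, 1]
Peg 2: []

After move 6 (0->2):
Peg 0: [3]
Peg 1: [4, 1]
Peg 2: [2]

After move 7 (2->0):
Peg 0: [3, 2]
Peg 1: [4, 1]
Peg 2: []

After move 8 (1->0):
Peg 0: [3, 2, 1]
Peg 1: [4]
Peg 2: []

After move 9 (0->2):
Peg 0: [3, 2]
Peg 1: [4]
Peg 2: [1]

After move 10 (2->0):
Peg 0: [3, 2, 1]
Peg 1: [4]
Peg 2: []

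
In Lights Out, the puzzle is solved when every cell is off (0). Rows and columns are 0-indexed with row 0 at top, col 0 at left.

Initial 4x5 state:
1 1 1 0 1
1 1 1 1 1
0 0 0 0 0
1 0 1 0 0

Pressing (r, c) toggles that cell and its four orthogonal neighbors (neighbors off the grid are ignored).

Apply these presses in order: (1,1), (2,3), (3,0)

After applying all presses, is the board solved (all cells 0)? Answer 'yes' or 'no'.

Answer: no

Derivation:
After press 1 at (1,1):
1 0 1 0 1
0 0 0 1 1
0 1 0 0 0
1 0 1 0 0

After press 2 at (2,3):
1 0 1 0 1
0 0 0 0 1
0 1 1 1 1
1 0 1 1 0

After press 3 at (3,0):
1 0 1 0 1
0 0 0 0 1
1 1 1 1 1
0 1 1 1 0

Lights still on: 12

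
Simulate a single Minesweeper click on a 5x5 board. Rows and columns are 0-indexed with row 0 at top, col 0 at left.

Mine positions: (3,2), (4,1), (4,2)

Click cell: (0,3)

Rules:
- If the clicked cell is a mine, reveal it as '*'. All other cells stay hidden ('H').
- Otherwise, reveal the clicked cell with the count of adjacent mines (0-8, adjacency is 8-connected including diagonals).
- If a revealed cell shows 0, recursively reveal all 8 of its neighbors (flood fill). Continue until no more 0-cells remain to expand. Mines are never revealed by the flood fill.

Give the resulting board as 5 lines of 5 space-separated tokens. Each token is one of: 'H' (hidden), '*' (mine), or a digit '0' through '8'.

0 0 0 0 0
0 0 0 0 0
0 1 1 1 0
1 3 H 2 0
H H H 2 0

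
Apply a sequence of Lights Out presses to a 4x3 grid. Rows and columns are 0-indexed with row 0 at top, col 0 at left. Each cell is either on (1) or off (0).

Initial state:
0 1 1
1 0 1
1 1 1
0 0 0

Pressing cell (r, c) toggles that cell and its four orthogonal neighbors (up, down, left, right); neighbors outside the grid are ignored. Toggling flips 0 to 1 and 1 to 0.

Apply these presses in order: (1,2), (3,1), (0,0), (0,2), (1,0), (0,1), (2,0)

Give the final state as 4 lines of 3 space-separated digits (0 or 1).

After press 1 at (1,2):
0 1 0
1 1 0
1 1 0
0 0 0

After press 2 at (3,1):
0 1 0
1 1 0
1 0 0
1 1 1

After press 3 at (0,0):
1 0 0
0 1 0
1 0 0
1 1 1

After press 4 at (0,2):
1 1 1
0 1 1
1 0 0
1 1 1

After press 5 at (1,0):
0 1 1
1 0 1
0 0 0
1 1 1

After press 6 at (0,1):
1 0 0
1 1 1
0 0 0
1 1 1

After press 7 at (2,0):
1 0 0
0 1 1
1 1 0
0 1 1

Answer: 1 0 0
0 1 1
1 1 0
0 1 1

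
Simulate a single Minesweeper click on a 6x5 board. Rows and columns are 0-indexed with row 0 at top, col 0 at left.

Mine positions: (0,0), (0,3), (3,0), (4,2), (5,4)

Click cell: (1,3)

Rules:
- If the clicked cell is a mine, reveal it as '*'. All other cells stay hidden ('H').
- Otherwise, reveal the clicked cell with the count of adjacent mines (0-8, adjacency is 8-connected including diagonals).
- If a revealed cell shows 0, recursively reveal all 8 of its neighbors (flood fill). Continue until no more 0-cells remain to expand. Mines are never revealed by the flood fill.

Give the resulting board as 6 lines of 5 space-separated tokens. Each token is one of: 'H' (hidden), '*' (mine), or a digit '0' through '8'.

H H H H H
H H H 1 H
H H H H H
H H H H H
H H H H H
H H H H H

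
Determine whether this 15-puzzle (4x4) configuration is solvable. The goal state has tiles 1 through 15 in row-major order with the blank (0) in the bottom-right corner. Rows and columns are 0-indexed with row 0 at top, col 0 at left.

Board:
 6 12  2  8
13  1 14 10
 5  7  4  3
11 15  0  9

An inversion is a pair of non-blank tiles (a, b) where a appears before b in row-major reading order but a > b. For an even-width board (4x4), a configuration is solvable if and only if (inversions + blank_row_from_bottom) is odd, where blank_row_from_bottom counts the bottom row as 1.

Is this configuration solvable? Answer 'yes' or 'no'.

Inversions: 48
Blank is in row 3 (0-indexed from top), which is row 1 counting from the bottom (bottom = 1).
48 + 1 = 49, which is odd, so the puzzle is solvable.

Answer: yes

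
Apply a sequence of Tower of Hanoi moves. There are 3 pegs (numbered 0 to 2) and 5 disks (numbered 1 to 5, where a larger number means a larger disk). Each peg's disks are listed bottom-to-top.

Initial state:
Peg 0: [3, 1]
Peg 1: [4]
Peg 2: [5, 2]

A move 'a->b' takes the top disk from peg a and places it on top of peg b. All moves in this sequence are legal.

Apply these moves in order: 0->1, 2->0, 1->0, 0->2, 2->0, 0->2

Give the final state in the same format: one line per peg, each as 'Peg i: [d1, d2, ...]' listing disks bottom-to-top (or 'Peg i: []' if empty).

After move 1 (0->1):
Peg 0: [3]
Peg 1: [4, 1]
Peg 2: [5, 2]

After move 2 (2->0):
Peg 0: [3, 2]
Peg 1: [4, 1]
Peg 2: [5]

After move 3 (1->0):
Peg 0: [3, 2, 1]
Peg 1: [4]
Peg 2: [5]

After move 4 (0->2):
Peg 0: [3, 2]
Peg 1: [4]
Peg 2: [5, 1]

After move 5 (2->0):
Peg 0: [3, 2, 1]
Peg 1: [4]
Peg 2: [5]

After move 6 (0->2):
Peg 0: [3, 2]
Peg 1: [4]
Peg 2: [5, 1]

Answer: Peg 0: [3, 2]
Peg 1: [4]
Peg 2: [5, 1]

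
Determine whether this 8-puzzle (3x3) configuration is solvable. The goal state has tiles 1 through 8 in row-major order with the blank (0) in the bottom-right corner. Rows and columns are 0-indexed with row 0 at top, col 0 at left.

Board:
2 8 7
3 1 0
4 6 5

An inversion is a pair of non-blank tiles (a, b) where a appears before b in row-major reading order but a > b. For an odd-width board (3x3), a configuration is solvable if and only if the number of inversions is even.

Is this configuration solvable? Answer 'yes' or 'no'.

Answer: yes

Derivation:
Inversions (pairs i<j in row-major order where tile[i] > tile[j] > 0): 14
14 is even, so the puzzle is solvable.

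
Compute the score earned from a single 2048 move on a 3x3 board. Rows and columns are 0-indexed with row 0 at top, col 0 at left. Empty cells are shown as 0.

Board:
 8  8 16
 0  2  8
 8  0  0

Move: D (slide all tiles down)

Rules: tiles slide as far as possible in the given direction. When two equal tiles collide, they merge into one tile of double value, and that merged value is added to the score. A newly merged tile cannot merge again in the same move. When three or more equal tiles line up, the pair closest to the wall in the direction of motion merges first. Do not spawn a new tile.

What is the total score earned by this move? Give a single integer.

Slide down:
col 0: [8, 0, 8] -> [0, 0, 16]  score +16 (running 16)
col 1: [8, 2, 0] -> [0, 8, 2]  score +0 (running 16)
col 2: [16, 8, 0] -> [0, 16, 8]  score +0 (running 16)
Board after move:
 0  0  0
 0  8 16
16  2  8

Answer: 16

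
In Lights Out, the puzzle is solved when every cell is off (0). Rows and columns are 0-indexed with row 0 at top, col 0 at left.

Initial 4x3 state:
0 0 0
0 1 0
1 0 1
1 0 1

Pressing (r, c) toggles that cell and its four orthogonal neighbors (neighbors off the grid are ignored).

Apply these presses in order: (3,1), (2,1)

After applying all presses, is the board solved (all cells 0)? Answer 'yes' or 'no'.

Answer: yes

Derivation:
After press 1 at (3,1):
0 0 0
0 1 0
1 1 1
0 1 0

After press 2 at (2,1):
0 0 0
0 0 0
0 0 0
0 0 0

Lights still on: 0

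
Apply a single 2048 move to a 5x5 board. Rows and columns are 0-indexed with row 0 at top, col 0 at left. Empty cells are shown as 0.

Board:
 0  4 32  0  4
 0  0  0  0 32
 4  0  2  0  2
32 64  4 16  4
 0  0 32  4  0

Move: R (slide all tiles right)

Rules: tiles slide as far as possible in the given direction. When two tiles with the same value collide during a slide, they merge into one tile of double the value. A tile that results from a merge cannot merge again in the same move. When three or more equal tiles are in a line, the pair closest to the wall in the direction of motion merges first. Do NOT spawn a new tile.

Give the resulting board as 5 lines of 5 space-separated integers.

Slide right:
row 0: [0, 4, 32, 0, 4] -> [0, 0, 4, 32, 4]
row 1: [0, 0, 0, 0, 32] -> [0, 0, 0, 0, 32]
row 2: [4, 0, 2, 0, 2] -> [0, 0, 0, 4, 4]
row 3: [32, 64, 4, 16, 4] -> [32, 64, 4, 16, 4]
row 4: [0, 0, 32, 4, 0] -> [0, 0, 0, 32, 4]

Answer:  0  0  4 32  4
 0  0  0  0 32
 0  0  0  4  4
32 64  4 16  4
 0  0  0 32  4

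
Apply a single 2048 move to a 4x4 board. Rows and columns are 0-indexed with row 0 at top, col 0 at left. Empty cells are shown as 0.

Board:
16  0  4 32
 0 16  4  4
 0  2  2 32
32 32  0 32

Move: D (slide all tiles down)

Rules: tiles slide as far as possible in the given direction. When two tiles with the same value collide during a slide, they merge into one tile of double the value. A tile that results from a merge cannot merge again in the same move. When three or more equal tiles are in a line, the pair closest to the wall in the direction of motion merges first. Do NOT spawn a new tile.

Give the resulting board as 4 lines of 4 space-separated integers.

Answer:  0  0  0  0
 0 16  0 32
16  2  8  4
32 32  2 64

Derivation:
Slide down:
col 0: [16, 0, 0, 32] -> [0, 0, 16, 32]
col 1: [0, 16, 2, 32] -> [0, 16, 2, 32]
col 2: [4, 4, 2, 0] -> [0, 0, 8, 2]
col 3: [32, 4, 32, 32] -> [0, 32, 4, 64]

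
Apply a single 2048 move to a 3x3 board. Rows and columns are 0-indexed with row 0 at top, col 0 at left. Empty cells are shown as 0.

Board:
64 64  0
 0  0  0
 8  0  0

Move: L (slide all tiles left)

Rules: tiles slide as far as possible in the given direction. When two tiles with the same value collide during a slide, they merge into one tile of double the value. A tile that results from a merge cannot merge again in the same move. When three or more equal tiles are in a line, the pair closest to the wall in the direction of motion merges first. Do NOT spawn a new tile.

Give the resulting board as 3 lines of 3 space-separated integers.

Answer: 128   0   0
  0   0   0
  8   0   0

Derivation:
Slide left:
row 0: [64, 64, 0] -> [128, 0, 0]
row 1: [0, 0, 0] -> [0, 0, 0]
row 2: [8, 0, 0] -> [8, 0, 0]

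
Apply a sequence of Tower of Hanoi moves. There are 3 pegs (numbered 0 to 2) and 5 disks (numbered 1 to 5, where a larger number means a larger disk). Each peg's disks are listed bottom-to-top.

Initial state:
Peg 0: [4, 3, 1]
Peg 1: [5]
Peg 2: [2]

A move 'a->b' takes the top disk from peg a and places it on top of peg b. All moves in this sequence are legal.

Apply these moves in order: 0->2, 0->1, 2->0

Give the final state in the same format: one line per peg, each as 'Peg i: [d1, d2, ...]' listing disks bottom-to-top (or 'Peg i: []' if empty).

After move 1 (0->2):
Peg 0: [4, 3]
Peg 1: [5]
Peg 2: [2, 1]

After move 2 (0->1):
Peg 0: [4]
Peg 1: [5, 3]
Peg 2: [2, 1]

After move 3 (2->0):
Peg 0: [4, 1]
Peg 1: [5, 3]
Peg 2: [2]

Answer: Peg 0: [4, 1]
Peg 1: [5, 3]
Peg 2: [2]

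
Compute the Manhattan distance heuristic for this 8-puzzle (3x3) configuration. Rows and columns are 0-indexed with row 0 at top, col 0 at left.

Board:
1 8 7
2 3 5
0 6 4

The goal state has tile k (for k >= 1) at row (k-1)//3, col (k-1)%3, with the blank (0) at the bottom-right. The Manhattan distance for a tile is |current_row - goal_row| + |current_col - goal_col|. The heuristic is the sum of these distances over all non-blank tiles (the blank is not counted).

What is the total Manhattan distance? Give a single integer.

Tile 1: at (0,0), goal (0,0), distance |0-0|+|0-0| = 0
Tile 8: at (0,1), goal (2,1), distance |0-2|+|1-1| = 2
Tile 7: at (0,2), goal (2,0), distance |0-2|+|2-0| = 4
Tile 2: at (1,0), goal (0,1), distance |1-0|+|0-1| = 2
Tile 3: at (1,1), goal (0,2), distance |1-0|+|1-2| = 2
Tile 5: at (1,2), goal (1,1), distance |1-1|+|2-1| = 1
Tile 6: at (2,1), goal (1,2), distance |2-1|+|1-2| = 2
Tile 4: at (2,2), goal (1,0), distance |2-1|+|2-0| = 3
Sum: 0 + 2 + 4 + 2 + 2 + 1 + 2 + 3 = 16

Answer: 16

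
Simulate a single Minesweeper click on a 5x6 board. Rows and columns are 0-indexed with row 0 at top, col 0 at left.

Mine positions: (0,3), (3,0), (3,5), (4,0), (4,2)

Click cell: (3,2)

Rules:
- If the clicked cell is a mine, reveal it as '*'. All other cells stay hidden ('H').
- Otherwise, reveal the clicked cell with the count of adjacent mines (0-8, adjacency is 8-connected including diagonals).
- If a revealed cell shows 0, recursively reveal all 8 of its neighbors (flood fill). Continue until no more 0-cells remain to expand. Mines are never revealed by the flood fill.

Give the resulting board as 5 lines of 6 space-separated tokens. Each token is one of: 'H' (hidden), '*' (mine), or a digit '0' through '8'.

H H H H H H
H H H H H H
H H H H H H
H H 1 H H H
H H H H H H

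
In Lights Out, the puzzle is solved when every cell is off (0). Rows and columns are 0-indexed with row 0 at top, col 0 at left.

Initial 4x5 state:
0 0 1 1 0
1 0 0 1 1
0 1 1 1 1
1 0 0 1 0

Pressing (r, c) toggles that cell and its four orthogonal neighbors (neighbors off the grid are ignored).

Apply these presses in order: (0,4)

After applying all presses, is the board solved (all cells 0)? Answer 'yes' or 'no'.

Answer: no

Derivation:
After press 1 at (0,4):
0 0 1 0 1
1 0 0 1 0
0 1 1 1 1
1 0 0 1 0

Lights still on: 10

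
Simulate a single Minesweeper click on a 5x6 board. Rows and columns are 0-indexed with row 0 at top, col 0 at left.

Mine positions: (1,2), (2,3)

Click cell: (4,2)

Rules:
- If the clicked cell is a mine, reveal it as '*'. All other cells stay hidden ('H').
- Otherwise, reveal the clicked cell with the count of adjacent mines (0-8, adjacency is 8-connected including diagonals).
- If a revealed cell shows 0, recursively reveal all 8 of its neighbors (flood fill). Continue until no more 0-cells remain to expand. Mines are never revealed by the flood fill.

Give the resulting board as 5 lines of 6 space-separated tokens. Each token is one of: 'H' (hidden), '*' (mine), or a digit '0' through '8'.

0 1 H 1 0 0
0 1 H 2 1 0
0 1 2 H 1 0
0 0 1 1 1 0
0 0 0 0 0 0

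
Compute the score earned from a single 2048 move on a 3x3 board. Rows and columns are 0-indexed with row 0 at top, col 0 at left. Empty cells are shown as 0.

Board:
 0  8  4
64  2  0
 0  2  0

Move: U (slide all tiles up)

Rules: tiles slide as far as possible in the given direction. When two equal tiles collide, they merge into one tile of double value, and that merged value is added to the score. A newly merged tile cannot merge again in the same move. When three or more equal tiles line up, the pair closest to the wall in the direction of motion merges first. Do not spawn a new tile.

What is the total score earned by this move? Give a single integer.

Slide up:
col 0: [0, 64, 0] -> [64, 0, 0]  score +0 (running 0)
col 1: [8, 2, 2] -> [8, 4, 0]  score +4 (running 4)
col 2: [4, 0, 0] -> [4, 0, 0]  score +0 (running 4)
Board after move:
64  8  4
 0  4  0
 0  0  0

Answer: 4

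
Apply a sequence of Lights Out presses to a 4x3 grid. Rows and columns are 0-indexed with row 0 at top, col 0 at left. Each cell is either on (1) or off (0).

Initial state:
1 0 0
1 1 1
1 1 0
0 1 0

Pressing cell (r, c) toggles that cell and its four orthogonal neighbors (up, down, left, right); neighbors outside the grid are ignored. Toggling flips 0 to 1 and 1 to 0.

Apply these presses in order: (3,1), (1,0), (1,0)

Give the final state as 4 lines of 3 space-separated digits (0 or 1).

After press 1 at (3,1):
1 0 0
1 1 1
1 0 0
1 0 1

After press 2 at (1,0):
0 0 0
0 0 1
0 0 0
1 0 1

After press 3 at (1,0):
1 0 0
1 1 1
1 0 0
1 0 1

Answer: 1 0 0
1 1 1
1 0 0
1 0 1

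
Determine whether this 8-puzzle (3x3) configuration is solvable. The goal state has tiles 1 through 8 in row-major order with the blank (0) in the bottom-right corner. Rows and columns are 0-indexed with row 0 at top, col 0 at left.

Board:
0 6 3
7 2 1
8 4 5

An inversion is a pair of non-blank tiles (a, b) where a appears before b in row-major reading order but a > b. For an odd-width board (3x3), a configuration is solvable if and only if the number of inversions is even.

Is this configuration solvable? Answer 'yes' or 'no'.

Inversions (pairs i<j in row-major order where tile[i] > tile[j] > 0): 14
14 is even, so the puzzle is solvable.

Answer: yes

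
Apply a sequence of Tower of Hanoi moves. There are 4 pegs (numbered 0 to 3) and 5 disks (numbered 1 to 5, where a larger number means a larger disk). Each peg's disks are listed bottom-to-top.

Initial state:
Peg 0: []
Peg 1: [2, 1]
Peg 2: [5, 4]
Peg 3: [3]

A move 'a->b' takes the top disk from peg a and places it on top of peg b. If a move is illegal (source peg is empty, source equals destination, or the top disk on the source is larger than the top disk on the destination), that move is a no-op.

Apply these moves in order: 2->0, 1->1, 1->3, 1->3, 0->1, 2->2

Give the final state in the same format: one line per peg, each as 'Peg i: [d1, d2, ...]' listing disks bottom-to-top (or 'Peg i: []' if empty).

Answer: Peg 0: [4]
Peg 1: [2]
Peg 2: [5]
Peg 3: [3, 1]

Derivation:
After move 1 (2->0):
Peg 0: [4]
Peg 1: [2, 1]
Peg 2: [5]
Peg 3: [3]

After move 2 (1->1):
Peg 0: [4]
Peg 1: [2, 1]
Peg 2: [5]
Peg 3: [3]

After move 3 (1->3):
Peg 0: [4]
Peg 1: [2]
Peg 2: [5]
Peg 3: [3, 1]

After move 4 (1->3):
Peg 0: [4]
Peg 1: [2]
Peg 2: [5]
Peg 3: [3, 1]

After move 5 (0->1):
Peg 0: [4]
Peg 1: [2]
Peg 2: [5]
Peg 3: [3, 1]

After move 6 (2->2):
Peg 0: [4]
Peg 1: [2]
Peg 2: [5]
Peg 3: [3, 1]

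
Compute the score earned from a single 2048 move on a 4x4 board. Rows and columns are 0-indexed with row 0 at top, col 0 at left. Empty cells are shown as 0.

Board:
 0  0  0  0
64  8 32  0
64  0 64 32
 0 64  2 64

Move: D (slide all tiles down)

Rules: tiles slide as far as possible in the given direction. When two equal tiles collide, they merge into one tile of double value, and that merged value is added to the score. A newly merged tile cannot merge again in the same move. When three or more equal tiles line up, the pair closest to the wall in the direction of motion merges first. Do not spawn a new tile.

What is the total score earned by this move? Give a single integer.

Answer: 128

Derivation:
Slide down:
col 0: [0, 64, 64, 0] -> [0, 0, 0, 128]  score +128 (running 128)
col 1: [0, 8, 0, 64] -> [0, 0, 8, 64]  score +0 (running 128)
col 2: [0, 32, 64, 2] -> [0, 32, 64, 2]  score +0 (running 128)
col 3: [0, 0, 32, 64] -> [0, 0, 32, 64]  score +0 (running 128)
Board after move:
  0   0   0   0
  0   0  32   0
  0   8  64  32
128  64   2  64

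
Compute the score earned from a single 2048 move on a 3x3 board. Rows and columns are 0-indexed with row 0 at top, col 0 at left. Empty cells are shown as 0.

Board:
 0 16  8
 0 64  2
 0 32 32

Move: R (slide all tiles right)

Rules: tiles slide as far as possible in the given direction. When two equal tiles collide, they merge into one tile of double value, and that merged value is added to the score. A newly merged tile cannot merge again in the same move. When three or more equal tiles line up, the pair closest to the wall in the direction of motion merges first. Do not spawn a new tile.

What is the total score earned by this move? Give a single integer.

Slide right:
row 0: [0, 16, 8] -> [0, 16, 8]  score +0 (running 0)
row 1: [0, 64, 2] -> [0, 64, 2]  score +0 (running 0)
row 2: [0, 32, 32] -> [0, 0, 64]  score +64 (running 64)
Board after move:
 0 16  8
 0 64  2
 0  0 64

Answer: 64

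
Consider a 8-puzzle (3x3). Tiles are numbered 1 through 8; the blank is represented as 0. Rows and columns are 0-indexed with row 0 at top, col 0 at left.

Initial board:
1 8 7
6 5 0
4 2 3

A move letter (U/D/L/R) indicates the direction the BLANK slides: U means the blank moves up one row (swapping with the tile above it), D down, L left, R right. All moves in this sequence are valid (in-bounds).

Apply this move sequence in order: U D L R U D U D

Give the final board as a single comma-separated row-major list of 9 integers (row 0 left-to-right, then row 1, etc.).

After move 1 (U):
1 8 0
6 5 7
4 2 3

After move 2 (D):
1 8 7
6 5 0
4 2 3

After move 3 (L):
1 8 7
6 0 5
4 2 3

After move 4 (R):
1 8 7
6 5 0
4 2 3

After move 5 (U):
1 8 0
6 5 7
4 2 3

After move 6 (D):
1 8 7
6 5 0
4 2 3

After move 7 (U):
1 8 0
6 5 7
4 2 3

After move 8 (D):
1 8 7
6 5 0
4 2 3

Answer: 1, 8, 7, 6, 5, 0, 4, 2, 3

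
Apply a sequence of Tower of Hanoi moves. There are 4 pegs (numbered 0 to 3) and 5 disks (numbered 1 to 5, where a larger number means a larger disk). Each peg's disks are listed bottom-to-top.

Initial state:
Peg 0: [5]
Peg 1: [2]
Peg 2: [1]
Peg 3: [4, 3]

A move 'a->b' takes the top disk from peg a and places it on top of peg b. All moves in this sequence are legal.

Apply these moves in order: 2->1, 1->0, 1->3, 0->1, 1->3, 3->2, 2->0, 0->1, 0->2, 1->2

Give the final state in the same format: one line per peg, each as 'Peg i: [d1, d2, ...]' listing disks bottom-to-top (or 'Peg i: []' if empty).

After move 1 (2->1):
Peg 0: [5]
Peg 1: [2, 1]
Peg 2: []
Peg 3: [4, 3]

After move 2 (1->0):
Peg 0: [5, 1]
Peg 1: [2]
Peg 2: []
Peg 3: [4, 3]

After move 3 (1->3):
Peg 0: [5, 1]
Peg 1: []
Peg 2: []
Peg 3: [4, 3, 2]

After move 4 (0->1):
Peg 0: [5]
Peg 1: [1]
Peg 2: []
Peg 3: [4, 3, 2]

After move 5 (1->3):
Peg 0: [5]
Peg 1: []
Peg 2: []
Peg 3: [4, 3, 2, 1]

After move 6 (3->2):
Peg 0: [5]
Peg 1: []
Peg 2: [1]
Peg 3: [4, 3, 2]

After move 7 (2->0):
Peg 0: [5, 1]
Peg 1: []
Peg 2: []
Peg 3: [4, 3, 2]

After move 8 (0->1):
Peg 0: [5]
Peg 1: [1]
Peg 2: []
Peg 3: [4, 3, 2]

After move 9 (0->2):
Peg 0: []
Peg 1: [1]
Peg 2: [5]
Peg 3: [4, 3, 2]

After move 10 (1->2):
Peg 0: []
Peg 1: []
Peg 2: [5, 1]
Peg 3: [4, 3, 2]

Answer: Peg 0: []
Peg 1: []
Peg 2: [5, 1]
Peg 3: [4, 3, 2]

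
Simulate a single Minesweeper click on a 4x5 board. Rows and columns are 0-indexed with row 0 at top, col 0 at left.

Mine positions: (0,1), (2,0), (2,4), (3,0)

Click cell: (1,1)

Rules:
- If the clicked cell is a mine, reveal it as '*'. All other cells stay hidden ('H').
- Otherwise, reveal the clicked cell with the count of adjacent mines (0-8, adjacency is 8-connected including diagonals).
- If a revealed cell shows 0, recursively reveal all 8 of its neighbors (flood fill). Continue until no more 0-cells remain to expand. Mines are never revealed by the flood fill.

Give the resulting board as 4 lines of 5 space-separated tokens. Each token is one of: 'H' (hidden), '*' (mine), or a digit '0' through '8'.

H H H H H
H 2 H H H
H H H H H
H H H H H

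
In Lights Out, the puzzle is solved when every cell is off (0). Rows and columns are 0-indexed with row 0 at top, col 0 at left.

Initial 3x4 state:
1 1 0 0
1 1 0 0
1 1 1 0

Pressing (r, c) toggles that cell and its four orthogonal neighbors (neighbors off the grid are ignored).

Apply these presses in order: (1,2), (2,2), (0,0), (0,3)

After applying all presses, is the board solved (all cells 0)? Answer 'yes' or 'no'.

Answer: no

Derivation:
After press 1 at (1,2):
1 1 1 0
1 0 1 1
1 1 0 0

After press 2 at (2,2):
1 1 1 0
1 0 0 1
1 0 1 1

After press 3 at (0,0):
0 0 1 0
0 0 0 1
1 0 1 1

After press 4 at (0,3):
0 0 0 1
0 0 0 0
1 0 1 1

Lights still on: 4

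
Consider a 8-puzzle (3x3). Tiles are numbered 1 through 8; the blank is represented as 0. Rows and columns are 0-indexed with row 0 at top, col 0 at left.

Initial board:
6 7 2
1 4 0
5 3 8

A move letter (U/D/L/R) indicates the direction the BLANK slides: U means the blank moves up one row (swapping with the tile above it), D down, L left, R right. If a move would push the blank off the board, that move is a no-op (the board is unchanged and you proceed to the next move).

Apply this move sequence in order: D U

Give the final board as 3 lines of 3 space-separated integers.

Answer: 6 7 2
1 4 0
5 3 8

Derivation:
After move 1 (D):
6 7 2
1 4 8
5 3 0

After move 2 (U):
6 7 2
1 4 0
5 3 8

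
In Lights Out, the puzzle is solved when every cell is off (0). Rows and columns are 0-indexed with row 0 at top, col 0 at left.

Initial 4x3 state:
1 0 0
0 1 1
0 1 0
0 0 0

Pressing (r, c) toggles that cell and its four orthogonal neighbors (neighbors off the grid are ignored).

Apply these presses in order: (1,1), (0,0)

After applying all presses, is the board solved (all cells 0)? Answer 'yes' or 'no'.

Answer: yes

Derivation:
After press 1 at (1,1):
1 1 0
1 0 0
0 0 0
0 0 0

After press 2 at (0,0):
0 0 0
0 0 0
0 0 0
0 0 0

Lights still on: 0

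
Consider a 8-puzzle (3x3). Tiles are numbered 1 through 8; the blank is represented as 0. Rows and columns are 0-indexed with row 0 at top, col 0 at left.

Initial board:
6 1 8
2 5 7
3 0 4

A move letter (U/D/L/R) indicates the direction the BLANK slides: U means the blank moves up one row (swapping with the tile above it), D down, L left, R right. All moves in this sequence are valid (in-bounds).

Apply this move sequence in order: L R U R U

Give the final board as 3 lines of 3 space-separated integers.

Answer: 6 1 0
2 7 8
3 5 4

Derivation:
After move 1 (L):
6 1 8
2 5 7
0 3 4

After move 2 (R):
6 1 8
2 5 7
3 0 4

After move 3 (U):
6 1 8
2 0 7
3 5 4

After move 4 (R):
6 1 8
2 7 0
3 5 4

After move 5 (U):
6 1 0
2 7 8
3 5 4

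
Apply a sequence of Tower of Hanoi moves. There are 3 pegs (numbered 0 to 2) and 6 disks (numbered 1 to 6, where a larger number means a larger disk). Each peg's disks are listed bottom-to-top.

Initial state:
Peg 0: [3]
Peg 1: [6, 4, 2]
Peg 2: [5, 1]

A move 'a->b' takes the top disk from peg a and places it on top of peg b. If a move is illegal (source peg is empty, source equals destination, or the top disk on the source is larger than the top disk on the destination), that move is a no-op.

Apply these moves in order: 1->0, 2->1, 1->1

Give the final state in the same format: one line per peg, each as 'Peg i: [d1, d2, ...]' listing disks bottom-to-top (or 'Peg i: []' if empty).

After move 1 (1->0):
Peg 0: [3, 2]
Peg 1: [6, 4]
Peg 2: [5, 1]

After move 2 (2->1):
Peg 0: [3, 2]
Peg 1: [6, 4, 1]
Peg 2: [5]

After move 3 (1->1):
Peg 0: [3, 2]
Peg 1: [6, 4, 1]
Peg 2: [5]

Answer: Peg 0: [3, 2]
Peg 1: [6, 4, 1]
Peg 2: [5]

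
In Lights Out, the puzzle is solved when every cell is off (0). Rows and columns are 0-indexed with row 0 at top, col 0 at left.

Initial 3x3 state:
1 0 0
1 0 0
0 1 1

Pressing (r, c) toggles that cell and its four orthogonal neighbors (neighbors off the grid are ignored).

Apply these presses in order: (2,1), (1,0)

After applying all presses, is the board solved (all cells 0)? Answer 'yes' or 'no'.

Answer: yes

Derivation:
After press 1 at (2,1):
1 0 0
1 1 0
1 0 0

After press 2 at (1,0):
0 0 0
0 0 0
0 0 0

Lights still on: 0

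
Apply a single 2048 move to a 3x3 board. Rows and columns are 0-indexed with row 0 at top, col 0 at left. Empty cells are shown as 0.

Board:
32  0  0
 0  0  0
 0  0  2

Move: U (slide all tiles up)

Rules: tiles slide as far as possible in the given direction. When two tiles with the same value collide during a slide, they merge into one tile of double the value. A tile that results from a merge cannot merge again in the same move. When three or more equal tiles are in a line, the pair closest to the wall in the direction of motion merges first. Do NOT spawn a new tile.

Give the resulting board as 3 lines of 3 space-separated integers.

Answer: 32  0  2
 0  0  0
 0  0  0

Derivation:
Slide up:
col 0: [32, 0, 0] -> [32, 0, 0]
col 1: [0, 0, 0] -> [0, 0, 0]
col 2: [0, 0, 2] -> [2, 0, 0]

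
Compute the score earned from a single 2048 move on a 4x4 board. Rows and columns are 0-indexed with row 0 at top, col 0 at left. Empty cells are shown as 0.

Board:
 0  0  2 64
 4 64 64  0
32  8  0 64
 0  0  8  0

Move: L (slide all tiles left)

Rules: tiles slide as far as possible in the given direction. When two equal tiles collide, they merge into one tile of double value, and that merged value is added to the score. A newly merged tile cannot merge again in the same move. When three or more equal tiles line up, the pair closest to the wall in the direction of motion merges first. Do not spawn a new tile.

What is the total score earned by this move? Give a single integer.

Answer: 128

Derivation:
Slide left:
row 0: [0, 0, 2, 64] -> [2, 64, 0, 0]  score +0 (running 0)
row 1: [4, 64, 64, 0] -> [4, 128, 0, 0]  score +128 (running 128)
row 2: [32, 8, 0, 64] -> [32, 8, 64, 0]  score +0 (running 128)
row 3: [0, 0, 8, 0] -> [8, 0, 0, 0]  score +0 (running 128)
Board after move:
  2  64   0   0
  4 128   0   0
 32   8  64   0
  8   0   0   0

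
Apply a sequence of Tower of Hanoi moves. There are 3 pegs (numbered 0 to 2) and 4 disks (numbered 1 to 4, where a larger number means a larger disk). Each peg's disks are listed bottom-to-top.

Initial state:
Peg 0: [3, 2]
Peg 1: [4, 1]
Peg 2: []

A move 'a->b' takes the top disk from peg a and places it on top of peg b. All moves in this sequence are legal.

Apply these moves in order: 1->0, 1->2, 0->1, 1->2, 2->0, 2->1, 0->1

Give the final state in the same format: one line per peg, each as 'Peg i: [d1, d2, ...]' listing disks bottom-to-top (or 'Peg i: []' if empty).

Answer: Peg 0: [3, 2]
Peg 1: [4, 1]
Peg 2: []

Derivation:
After move 1 (1->0):
Peg 0: [3, 2, 1]
Peg 1: [4]
Peg 2: []

After move 2 (1->2):
Peg 0: [3, 2, 1]
Peg 1: []
Peg 2: [4]

After move 3 (0->1):
Peg 0: [3, 2]
Peg 1: [1]
Peg 2: [4]

After move 4 (1->2):
Peg 0: [3, 2]
Peg 1: []
Peg 2: [4, 1]

After move 5 (2->0):
Peg 0: [3, 2, 1]
Peg 1: []
Peg 2: [4]

After move 6 (2->1):
Peg 0: [3, 2, 1]
Peg 1: [4]
Peg 2: []

After move 7 (0->1):
Peg 0: [3, 2]
Peg 1: [4, 1]
Peg 2: []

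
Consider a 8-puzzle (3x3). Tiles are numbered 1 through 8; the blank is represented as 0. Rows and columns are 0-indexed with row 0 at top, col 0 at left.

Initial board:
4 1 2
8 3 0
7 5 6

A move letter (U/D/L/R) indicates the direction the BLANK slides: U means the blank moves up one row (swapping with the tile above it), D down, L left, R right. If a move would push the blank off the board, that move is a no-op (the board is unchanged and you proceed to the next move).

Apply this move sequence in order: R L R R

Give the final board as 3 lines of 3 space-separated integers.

After move 1 (R):
4 1 2
8 3 0
7 5 6

After move 2 (L):
4 1 2
8 0 3
7 5 6

After move 3 (R):
4 1 2
8 3 0
7 5 6

After move 4 (R):
4 1 2
8 3 0
7 5 6

Answer: 4 1 2
8 3 0
7 5 6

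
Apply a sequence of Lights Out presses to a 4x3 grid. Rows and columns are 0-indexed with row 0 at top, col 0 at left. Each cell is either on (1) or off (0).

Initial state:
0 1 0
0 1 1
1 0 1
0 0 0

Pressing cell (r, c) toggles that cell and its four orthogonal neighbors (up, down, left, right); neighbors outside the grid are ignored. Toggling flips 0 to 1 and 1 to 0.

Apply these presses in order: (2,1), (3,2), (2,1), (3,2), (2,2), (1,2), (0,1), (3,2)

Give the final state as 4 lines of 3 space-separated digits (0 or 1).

After press 1 at (2,1):
0 1 0
0 0 1
0 1 0
0 1 0

After press 2 at (3,2):
0 1 0
0 0 1
0 1 1
0 0 1

After press 3 at (2,1):
0 1 0
0 1 1
1 0 0
0 1 1

After press 4 at (3,2):
0 1 0
0 1 1
1 0 1
0 0 0

After press 5 at (2,2):
0 1 0
0 1 0
1 1 0
0 0 1

After press 6 at (1,2):
0 1 1
0 0 1
1 1 1
0 0 1

After press 7 at (0,1):
1 0 0
0 1 1
1 1 1
0 0 1

After press 8 at (3,2):
1 0 0
0 1 1
1 1 0
0 1 0

Answer: 1 0 0
0 1 1
1 1 0
0 1 0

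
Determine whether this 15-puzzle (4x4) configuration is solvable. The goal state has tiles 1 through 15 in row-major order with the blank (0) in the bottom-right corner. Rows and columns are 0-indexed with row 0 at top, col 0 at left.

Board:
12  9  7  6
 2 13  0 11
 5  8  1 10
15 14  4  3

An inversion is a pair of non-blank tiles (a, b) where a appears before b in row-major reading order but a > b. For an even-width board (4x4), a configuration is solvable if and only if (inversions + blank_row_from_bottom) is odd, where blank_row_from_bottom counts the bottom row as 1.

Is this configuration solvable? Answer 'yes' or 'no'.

Inversions: 58
Blank is in row 1 (0-indexed from top), which is row 3 counting from the bottom (bottom = 1).
58 + 3 = 61, which is odd, so the puzzle is solvable.

Answer: yes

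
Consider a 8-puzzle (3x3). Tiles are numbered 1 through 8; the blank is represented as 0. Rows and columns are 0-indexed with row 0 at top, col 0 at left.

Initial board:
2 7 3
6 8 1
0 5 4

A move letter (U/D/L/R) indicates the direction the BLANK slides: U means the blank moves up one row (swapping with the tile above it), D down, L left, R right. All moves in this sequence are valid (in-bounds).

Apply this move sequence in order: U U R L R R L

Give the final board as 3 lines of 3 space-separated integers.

Answer: 7 0 3
2 8 1
6 5 4

Derivation:
After move 1 (U):
2 7 3
0 8 1
6 5 4

After move 2 (U):
0 7 3
2 8 1
6 5 4

After move 3 (R):
7 0 3
2 8 1
6 5 4

After move 4 (L):
0 7 3
2 8 1
6 5 4

After move 5 (R):
7 0 3
2 8 1
6 5 4

After move 6 (R):
7 3 0
2 8 1
6 5 4

After move 7 (L):
7 0 3
2 8 1
6 5 4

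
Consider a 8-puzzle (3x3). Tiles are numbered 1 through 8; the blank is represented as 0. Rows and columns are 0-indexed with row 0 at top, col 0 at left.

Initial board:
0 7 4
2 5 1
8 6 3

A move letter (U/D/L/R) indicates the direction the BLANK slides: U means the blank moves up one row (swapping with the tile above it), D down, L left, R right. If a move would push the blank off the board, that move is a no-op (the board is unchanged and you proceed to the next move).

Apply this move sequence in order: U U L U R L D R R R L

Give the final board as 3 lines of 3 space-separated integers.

Answer: 2 7 4
5 0 1
8 6 3

Derivation:
After move 1 (U):
0 7 4
2 5 1
8 6 3

After move 2 (U):
0 7 4
2 5 1
8 6 3

After move 3 (L):
0 7 4
2 5 1
8 6 3

After move 4 (U):
0 7 4
2 5 1
8 6 3

After move 5 (R):
7 0 4
2 5 1
8 6 3

After move 6 (L):
0 7 4
2 5 1
8 6 3

After move 7 (D):
2 7 4
0 5 1
8 6 3

After move 8 (R):
2 7 4
5 0 1
8 6 3

After move 9 (R):
2 7 4
5 1 0
8 6 3

After move 10 (R):
2 7 4
5 1 0
8 6 3

After move 11 (L):
2 7 4
5 0 1
8 6 3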